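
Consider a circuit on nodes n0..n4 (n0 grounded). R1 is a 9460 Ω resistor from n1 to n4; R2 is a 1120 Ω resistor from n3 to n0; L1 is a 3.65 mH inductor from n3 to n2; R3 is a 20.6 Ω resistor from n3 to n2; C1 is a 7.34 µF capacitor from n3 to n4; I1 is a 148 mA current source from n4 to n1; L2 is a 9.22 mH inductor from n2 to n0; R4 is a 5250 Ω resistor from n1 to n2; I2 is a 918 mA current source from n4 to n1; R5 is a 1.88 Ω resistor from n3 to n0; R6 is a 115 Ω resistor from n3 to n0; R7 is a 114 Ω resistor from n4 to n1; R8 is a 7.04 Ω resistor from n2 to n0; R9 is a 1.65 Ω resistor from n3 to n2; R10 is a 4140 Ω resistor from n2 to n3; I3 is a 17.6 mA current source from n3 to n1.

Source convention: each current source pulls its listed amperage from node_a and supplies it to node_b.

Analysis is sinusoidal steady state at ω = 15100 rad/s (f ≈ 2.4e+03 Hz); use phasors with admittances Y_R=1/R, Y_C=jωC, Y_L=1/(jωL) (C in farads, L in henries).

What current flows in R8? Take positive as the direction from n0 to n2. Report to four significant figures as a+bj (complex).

Apply KCL at each of the 4 non-ground nodes and solve the resulting linear system.
Node n1: branches {R1, I1, R4, I2, R7, I3} → V_1 = 119.5+0.04562j
Node n2: branches {L1, R3, L2, R4, R8, R9, R10} → V_2 = 0.02346+0.0009480j
Node n3: branches {R2, L1, R3, C1, R5, R6, R9, R10, I3} → V_3 = -0.006166+6.250e-05j
Node n4: branches {R1, C1, I1, I2, R7} → V_4 = -0.006243+0.04658j

-0.003332-0.0001347j A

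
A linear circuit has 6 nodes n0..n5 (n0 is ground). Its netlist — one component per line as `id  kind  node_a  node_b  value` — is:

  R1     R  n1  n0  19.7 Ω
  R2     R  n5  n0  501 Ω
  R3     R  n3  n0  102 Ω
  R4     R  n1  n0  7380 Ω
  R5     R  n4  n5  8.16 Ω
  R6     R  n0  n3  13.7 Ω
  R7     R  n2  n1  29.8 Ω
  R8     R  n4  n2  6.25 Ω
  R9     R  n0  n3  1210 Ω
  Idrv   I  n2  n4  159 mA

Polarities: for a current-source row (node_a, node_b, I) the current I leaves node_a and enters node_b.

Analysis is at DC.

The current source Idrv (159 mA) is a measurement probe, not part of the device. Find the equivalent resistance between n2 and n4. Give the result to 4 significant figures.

Element admittances at DC:
  Y(R1) = 0.05076 S between n1,n0
  Y(R2) = 0.001996 S between n5,n0
  Y(R3) = 0.009804 S between n3,n0
  Y(R4) = 0.0001355 S between n1,n0
  Y(R5) = 0.1225 S between n4,n5
  Y(R6) = 0.07299 S between n0,n3
  Y(R7) = 0.03356 S between n2,n1
  Y(R8) = 0.1600 S between n4,n2
  Y(R9) = 0.0008264 S between n0,n3
  Idrv: injects 0.159 A into n4 (from n2)
Assemble and solve the 5×5 MNA system:
  V(n1)=-0.03457  V(n2)=-0.08699  V(n3)=0.000  V(n4)=0.8958  V(n5)=0.8814

R_eq = 6.181 Ω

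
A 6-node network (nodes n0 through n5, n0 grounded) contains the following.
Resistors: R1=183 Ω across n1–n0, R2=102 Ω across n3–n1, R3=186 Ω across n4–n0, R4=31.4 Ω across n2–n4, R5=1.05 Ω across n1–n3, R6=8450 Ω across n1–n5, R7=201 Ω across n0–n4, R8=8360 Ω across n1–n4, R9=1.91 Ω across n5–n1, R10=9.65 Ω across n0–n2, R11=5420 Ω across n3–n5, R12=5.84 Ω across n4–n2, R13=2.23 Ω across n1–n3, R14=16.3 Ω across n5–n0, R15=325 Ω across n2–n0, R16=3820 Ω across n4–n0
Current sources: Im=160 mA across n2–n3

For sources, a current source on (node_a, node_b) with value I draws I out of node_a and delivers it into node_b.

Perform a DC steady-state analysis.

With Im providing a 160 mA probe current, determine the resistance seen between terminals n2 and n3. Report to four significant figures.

R_eq = 25.76 Ω

Apply KCL at each of the 5 non-ground nodes and solve the resulting linear system.
Node n1: branches {R1, R2, R5, R6, R8, R9, R13} → V_1 = 2.642
Node n2: branches {R4, R10, R12, R15, Im} → V_2 = -1.366
Node n3: branches {R2, R5, R11, R13, Im} → V_3 = 2.755
Node n4: branches {R3, R4, R7, R8, R12, R16} → V_4 = -1.296
Node n5: branches {R6, R9, R11, R14} → V_5 = 2.365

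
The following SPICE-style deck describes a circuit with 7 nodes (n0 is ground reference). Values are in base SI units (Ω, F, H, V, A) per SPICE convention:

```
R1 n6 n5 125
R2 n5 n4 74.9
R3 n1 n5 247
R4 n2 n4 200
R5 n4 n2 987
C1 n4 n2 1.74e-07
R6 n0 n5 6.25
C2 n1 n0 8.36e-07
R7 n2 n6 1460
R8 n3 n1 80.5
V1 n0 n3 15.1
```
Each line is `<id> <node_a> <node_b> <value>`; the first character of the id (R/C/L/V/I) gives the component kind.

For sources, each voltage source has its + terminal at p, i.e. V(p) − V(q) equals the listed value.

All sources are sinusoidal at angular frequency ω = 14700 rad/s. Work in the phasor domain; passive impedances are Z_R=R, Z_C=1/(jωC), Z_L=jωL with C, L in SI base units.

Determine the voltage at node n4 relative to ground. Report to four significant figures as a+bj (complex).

Apply KCL at each of the 6 non-ground nodes and solve the resulting linear system.
Node n1: branches {R3, C2, R8} → V_1 = -7.328+5.501j
Node n2: branches {R4, R5, C1, R7} → V_2 = -0.1809+0.1358j
Node n3: branches {R8, V1} → V_3 = -15.10+0.000j
Node n4: branches {R2, R4, R5, C1} → V_4 = -0.1809+0.1358j
Node n5: branches {R1, R2, R3, R6} → V_5 = -0.1809+0.1358j
Node n6: branches {R1, R7} → V_6 = -0.1809+0.1358j
Source currents: i(V1)=-0.09654-0.06834j

-0.1809+0.1358j V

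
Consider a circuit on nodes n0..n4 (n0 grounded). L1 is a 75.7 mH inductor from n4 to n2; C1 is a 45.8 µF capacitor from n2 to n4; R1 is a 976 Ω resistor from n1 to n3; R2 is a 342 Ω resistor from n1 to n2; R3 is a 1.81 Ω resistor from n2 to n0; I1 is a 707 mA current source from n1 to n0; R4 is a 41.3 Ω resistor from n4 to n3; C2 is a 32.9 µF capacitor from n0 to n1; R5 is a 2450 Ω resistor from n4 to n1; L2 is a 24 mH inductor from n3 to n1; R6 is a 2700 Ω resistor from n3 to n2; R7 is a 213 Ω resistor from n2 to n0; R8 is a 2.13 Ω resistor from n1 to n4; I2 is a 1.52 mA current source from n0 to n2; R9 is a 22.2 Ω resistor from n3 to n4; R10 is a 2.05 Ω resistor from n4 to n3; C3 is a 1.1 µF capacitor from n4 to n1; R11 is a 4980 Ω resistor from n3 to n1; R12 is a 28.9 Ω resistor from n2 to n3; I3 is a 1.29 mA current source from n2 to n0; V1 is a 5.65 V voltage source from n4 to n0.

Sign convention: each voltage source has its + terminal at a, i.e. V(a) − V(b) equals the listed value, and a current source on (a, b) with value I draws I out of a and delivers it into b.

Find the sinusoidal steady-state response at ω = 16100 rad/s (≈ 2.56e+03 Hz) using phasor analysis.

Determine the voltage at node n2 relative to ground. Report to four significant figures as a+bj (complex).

3.550+2.599j V

Apply KCL at each of the 4 non-ground nodes and solve the resulting linear system.
Node n1: branches {R1, R2, I1, C2, R5, L2, R8, C3, R11} → V_1 = 1.884-1.968j
Node n2: branches {L1, C1, R2, R3, R6, R7, I2, R12, I3} → V_2 = 3.550+2.599j
Node n3: branches {R1, R4, L2, R6, R9, R10, R11, R12} → V_3 = 5.509+0.1650j
Node n4: branches {L1, C1, R4, R5, R8, R9, R10, C3, V1} → V_4 = 5.650+0.000j
Source currents: i(V1)=-3.727-2.446j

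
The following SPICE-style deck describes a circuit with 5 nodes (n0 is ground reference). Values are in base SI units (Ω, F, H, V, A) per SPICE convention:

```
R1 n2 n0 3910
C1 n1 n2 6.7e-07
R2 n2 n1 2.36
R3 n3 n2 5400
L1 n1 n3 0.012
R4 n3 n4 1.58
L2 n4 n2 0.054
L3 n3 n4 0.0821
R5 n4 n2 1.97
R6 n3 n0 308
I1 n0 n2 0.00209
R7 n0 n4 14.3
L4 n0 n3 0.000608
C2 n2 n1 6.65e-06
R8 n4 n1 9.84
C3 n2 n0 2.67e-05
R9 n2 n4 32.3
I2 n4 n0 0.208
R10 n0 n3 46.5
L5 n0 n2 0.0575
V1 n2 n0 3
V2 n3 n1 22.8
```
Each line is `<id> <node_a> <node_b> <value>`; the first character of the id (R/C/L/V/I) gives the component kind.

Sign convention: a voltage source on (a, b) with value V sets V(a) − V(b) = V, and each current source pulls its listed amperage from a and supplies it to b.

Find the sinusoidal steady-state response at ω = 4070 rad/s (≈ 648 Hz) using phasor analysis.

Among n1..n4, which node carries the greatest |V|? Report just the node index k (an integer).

Apply KCL at each of the 4 non-ground nodes and solve the resulting linear system.
Node n1: branches {C1, R2, L1, C2, R8, V2} → V_1 = -9.933+7.169j
Node n2: branches {R1, C1, R2, R3, L2, R5, I1, C2, C3, R9, L5, V1} → V_2 = 3.000+0.000j
Node n3: branches {R3, L1, R4, L3, R6, L4, R10, V2} → V_3 = 12.87+7.169j
Node n4: branches {R4, L2, L3, R5, R7, R8, R9, I2} → V_4 = 6.354+3.918j
Source currents: i(V1)=-3.866+4.435j, i(V2)=-7.349+3.449j

3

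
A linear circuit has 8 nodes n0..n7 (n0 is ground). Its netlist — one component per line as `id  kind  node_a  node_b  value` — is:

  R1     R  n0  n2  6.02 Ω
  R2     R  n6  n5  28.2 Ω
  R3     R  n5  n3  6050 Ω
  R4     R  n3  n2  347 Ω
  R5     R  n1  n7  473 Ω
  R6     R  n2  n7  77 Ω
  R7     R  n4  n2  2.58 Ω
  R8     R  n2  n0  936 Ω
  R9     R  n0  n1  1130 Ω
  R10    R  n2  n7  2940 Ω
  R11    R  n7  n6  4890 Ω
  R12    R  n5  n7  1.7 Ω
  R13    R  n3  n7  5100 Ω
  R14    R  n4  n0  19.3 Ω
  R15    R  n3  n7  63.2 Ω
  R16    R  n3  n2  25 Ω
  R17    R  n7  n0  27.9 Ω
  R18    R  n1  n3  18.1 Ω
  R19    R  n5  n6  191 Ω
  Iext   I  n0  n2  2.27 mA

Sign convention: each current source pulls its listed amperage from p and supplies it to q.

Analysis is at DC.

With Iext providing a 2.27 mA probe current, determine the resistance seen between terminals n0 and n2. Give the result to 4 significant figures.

MNA unknowns: 7 node voltages V₁..V_7
R1: Y=0.1661 on G[0,2]
R2: Y=0.03546 on G[6,5]
R3: Y=0.0001653 on G[5,3]
R4: Y=0.002882 on G[3,2]
R5: Y=0.002114 on G[1,7]
R6: Y=0.01299 on G[2,7]
R7: Y=0.3876 on G[4,2]
R8: Y=0.001068 on G[2,0]
R9: Y=0.0008850 on G[0,1]
R10: Y=0.0003401 on G[2,7]
R11: Y=0.0002045 on G[7,6]
R12: Y=0.5882 on G[5,7]
R13: Y=0.0001961 on G[3,7]
R14: Y=0.05181 on G[4,0]
R15: Y=0.01582 on G[3,7]
R16: Y=0.04000 on G[3,2]
R17: Y=0.03584 on G[7,0]
R18: Y=0.05525 on G[1,3]
R19: Y=0.005236 on G[5,6]
Iext: z[0]−=0.00227, z[2]+=0.00227
solve → V1=0.007832, V2=0.009932, V3=0.008098, V4=0.008761, V5=0.004151, V6=0.004151, V7=0.004150

R_eq = 4.375 Ω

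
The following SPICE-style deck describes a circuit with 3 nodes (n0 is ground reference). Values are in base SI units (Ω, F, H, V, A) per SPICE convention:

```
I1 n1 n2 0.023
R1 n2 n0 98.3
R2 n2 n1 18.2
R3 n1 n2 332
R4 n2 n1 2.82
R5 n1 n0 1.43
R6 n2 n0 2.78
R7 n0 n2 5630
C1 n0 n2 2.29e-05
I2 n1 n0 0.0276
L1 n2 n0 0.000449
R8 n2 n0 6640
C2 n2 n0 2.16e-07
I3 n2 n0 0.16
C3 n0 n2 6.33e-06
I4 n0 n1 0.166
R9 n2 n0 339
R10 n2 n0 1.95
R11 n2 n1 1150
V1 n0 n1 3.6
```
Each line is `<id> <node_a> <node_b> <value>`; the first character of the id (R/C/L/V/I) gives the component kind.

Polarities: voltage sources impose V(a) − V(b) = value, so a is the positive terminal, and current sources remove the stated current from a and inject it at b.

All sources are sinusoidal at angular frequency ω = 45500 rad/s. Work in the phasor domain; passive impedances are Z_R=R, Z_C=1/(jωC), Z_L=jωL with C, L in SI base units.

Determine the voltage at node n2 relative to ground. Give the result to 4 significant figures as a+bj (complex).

Element admittances at ω=45500 rad/s:
  I1: injects 0.023 A into n2 (from n1)
  Y(R1) = 0.01017+0.000j S between n2,n0
  Y(R2) = 0.05495+0.000j S between n2,n1
  Y(R3) = 0.003012+0.000j S between n1,n2
  Y(R4) = 0.3546+0.000j S between n2,n1
  Y(R5) = 0.6993+0.000j S between n1,n0
  Y(R6) = 0.3597+0.000j S between n2,n0
  Y(R7) = 0.0001776+0.000j S between n0,n2
  Y(C1) = 0.000+1.042j S between n0,n2
  I2: injects 0.0276 A into n0 (from n1)
  Y(L1) = 0.000-0.04895j S between n2,n0
  Y(R8) = 0.0001506+0.000j S between n2,n0
  Y(C2) = 0.000+0.009828j S between n2,n0
  I3: injects 0.16 A into n0 (from n2)
  Y(C3) = 0.000+0.2880j S between n0,n2
  I4: injects 0.166 A into n1 (from n0)
  Y(R9) = 0.002950+0.000j S between n2,n0
  Y(R10) = 0.5128+0.000j S between n2,n0
  Y(R11) = 0.0008696+0.000j S between n2,n1
  V1: constraint V(n0)−V(n1) = 3.6
Assemble and solve the 3×3 MNA system:
  V(n1)=-3.600+0.000j  V(n2)=-0.6296+0.6254j
  i(V1)=-3.861-0.2586j

-0.6296+0.6254j V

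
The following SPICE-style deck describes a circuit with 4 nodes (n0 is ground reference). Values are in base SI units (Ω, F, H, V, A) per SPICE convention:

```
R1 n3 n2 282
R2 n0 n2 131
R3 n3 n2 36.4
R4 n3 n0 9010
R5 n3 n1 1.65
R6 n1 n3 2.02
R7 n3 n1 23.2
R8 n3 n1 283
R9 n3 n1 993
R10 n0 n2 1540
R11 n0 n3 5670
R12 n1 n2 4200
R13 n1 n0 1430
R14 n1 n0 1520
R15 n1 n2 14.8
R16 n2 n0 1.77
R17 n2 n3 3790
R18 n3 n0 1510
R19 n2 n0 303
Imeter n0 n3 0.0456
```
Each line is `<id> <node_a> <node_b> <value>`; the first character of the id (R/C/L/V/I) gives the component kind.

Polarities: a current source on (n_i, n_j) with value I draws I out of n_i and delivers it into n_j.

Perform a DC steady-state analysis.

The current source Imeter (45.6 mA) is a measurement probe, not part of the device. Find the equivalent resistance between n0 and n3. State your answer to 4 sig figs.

MNA unknowns: 3 node voltages V₁..V_3
R1: Y=0.003546 on G[3,2]
R2: Y=0.007634 on G[0,2]
R3: Y=0.02747 on G[3,2]
R4: Y=0.0001110 on G[3,0]
R5: Y=0.6061 on G[3,1]
R6: Y=0.4950 on G[1,3]
R7: Y=0.04310 on G[3,1]
R8: Y=0.003534 on G[3,1]
R9: Y=0.001007 on G[3,1]
R10: Y=0.0006494 on G[0,2]
R11: Y=0.0001764 on G[0,3]
R12: Y=0.0002381 on G[1,2]
R13: Y=0.0006993 on G[1,0]
R14: Y=0.0006579 on G[1,0]
R15: Y=0.06757 on G[1,2]
R16: Y=0.5650 on G[2,0]
R17: Y=0.0002639 on G[2,3]
R18: Y=0.0006623 on G[3,0]
R19: Y=0.003300 on G[2,0]
Imeter: z[0]−=0.0456, z[3]+=0.0456
solve → V1=0.5165, V2=0.07698, V3=0.5431

R_eq = 11.91 Ω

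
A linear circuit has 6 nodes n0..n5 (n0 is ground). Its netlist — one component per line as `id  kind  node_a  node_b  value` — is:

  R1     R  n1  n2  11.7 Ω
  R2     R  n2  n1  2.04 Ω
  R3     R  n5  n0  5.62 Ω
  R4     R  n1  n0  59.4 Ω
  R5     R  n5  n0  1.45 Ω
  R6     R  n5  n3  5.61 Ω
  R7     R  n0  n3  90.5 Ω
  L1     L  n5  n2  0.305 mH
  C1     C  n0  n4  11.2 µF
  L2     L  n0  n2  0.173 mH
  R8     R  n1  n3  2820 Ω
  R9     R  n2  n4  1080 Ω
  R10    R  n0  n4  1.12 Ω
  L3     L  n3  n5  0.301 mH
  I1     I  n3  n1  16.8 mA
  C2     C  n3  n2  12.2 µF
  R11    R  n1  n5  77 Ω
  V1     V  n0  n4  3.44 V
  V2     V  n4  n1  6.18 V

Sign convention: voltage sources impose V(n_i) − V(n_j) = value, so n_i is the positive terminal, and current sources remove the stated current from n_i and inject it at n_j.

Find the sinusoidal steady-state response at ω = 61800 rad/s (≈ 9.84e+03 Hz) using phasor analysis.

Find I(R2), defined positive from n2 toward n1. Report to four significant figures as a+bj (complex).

1.166-0.6146j A

Apply KCL at each of the 5 non-ground nodes and solve the resulting linear system.
Node n1: branches {R1, R2, R4, R8, I1, R11, V2} → V_1 = -9.620+0.000j
Node n2: branches {R1, R2, L1, L2, R9, C2} → V_2 = -7.241-1.254j
Node n3: branches {R6, R7, R8, L3, I1, C2} → V_3 = -6.897-2.816j
Node n4: branches {C1, R9, R10, V1, V2} → V_4 = -3.440+0.000j
Node n5: branches {R3, R5, R6, L1, L3, R11} → V_5 = -1.494+0.08826j
Source currents: i(V1)=-4.723-1.658j, i(V2)=-1.655+0.7216j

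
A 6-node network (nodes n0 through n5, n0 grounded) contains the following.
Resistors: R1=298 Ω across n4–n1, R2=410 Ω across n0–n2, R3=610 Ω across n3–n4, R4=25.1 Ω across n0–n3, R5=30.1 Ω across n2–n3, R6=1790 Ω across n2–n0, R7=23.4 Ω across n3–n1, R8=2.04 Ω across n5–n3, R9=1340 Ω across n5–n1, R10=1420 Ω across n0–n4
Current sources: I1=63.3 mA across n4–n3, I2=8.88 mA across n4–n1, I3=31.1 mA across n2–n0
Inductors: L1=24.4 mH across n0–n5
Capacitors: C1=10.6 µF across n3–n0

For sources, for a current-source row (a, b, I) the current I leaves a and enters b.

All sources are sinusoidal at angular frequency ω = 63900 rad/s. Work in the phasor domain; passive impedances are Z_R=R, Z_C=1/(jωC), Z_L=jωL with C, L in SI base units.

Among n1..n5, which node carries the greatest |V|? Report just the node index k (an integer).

4

MNA unknowns: 5 node voltages V₁..V_5
R1: Y=0.003356+0.000j on G[4,1]
I1: z[4]−=0.0633, z[3]+=0.0633
R2: Y=0.002439+0.000j on G[0,2]
R3: Y=0.001639+0.000j on G[3,4]
I2: z[4]−=0.00888, z[1]+=0.00888
R4: Y=0.03984+0.000j on G[0,3]
R5: Y=0.03322+0.000j on G[2,3]
R6: Y=0.0005587+0.000j on G[2,0]
R7: Y=0.04274+0.000j on G[3,1]
R8: Y=0.4902+0.000j on G[5,3]
L1: Y=0.000-0.0006414j on G[0,5]
R9: Y=0.0007463+0.000j on G[5,1]
C1: Y=0.000+0.6773j on G[3,0]
R10: Y=0.0007042+0.000j on G[0,4]
I3: z[2]−=0.0311, z[0]+=0.0311
solve → V1=-0.7512+0.02814j, V2=-0.8603+0.02605j, V3=-0.001814+0.02840j, V4=-13.11+0.02474j, V5=-0.002991+0.02840j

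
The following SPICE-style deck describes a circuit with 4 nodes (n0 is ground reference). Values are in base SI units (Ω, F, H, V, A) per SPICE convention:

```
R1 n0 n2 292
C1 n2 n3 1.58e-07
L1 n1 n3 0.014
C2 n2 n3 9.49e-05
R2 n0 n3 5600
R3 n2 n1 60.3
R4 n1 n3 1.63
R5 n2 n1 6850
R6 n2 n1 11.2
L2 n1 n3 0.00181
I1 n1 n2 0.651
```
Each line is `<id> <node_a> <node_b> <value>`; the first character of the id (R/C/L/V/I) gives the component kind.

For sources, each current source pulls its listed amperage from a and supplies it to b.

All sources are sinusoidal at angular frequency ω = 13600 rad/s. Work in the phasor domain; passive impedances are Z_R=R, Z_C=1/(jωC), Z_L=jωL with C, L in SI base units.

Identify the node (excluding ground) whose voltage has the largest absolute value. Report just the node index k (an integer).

Apply KCL at each of the 3 non-ground nodes and solve the resulting linear system.
Node n1: branches {L1, R3, R4, R5, R6, L2, I1} → V_1 = -0.9175+0.2869j
Node n2: branches {R1, C1, C2, R3, R5, R6, I1} → V_2 = 0.001255-0.02122j
Node n3: branches {C1, L1, C2, R2, R4, L2} → V_3 = -0.02407+0.4070j

1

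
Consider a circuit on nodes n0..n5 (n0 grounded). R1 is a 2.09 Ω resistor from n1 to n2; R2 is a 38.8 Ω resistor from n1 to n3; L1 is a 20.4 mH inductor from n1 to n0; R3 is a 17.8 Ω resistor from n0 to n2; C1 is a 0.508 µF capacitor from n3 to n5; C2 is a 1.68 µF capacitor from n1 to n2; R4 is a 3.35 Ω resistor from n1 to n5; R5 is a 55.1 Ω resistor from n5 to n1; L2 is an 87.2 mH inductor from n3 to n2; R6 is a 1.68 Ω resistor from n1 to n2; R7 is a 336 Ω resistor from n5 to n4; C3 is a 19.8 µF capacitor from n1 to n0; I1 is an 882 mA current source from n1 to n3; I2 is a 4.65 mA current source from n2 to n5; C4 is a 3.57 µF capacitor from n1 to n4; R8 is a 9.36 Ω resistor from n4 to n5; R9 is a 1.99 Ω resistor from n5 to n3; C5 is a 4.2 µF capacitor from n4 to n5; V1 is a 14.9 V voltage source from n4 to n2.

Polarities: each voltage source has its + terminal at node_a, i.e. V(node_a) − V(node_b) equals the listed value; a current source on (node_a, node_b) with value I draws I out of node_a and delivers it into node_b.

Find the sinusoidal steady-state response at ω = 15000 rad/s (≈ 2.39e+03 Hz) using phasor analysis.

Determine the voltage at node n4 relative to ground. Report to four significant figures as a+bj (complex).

Apply KCL at each of the 5 non-ground nodes and solve the resulting linear system.
Node n1: branches {R1, R2, L1, C2, R4, R5, R6, C3, I1, C4} → V_1 = 0.2048-0.1515j
Node n2: branches {R1, R3, C2, L2, R6, I2, V1} → V_2 = -0.7923-1.071j
Node n3: branches {R2, C1, L2, I1, R9} → V_3 = 7.118+0.7545j
Node n4: branches {R7, C4, R8, C5, V1} → V_4 = 14.11-1.071j
Node n5: branches {C1, R4, R5, R7, I2, R8, R9, C5} → V_5 = 5.721+0.8101j
Source currents: i(V1)=-1.089-1.066j

14.11-1.071j V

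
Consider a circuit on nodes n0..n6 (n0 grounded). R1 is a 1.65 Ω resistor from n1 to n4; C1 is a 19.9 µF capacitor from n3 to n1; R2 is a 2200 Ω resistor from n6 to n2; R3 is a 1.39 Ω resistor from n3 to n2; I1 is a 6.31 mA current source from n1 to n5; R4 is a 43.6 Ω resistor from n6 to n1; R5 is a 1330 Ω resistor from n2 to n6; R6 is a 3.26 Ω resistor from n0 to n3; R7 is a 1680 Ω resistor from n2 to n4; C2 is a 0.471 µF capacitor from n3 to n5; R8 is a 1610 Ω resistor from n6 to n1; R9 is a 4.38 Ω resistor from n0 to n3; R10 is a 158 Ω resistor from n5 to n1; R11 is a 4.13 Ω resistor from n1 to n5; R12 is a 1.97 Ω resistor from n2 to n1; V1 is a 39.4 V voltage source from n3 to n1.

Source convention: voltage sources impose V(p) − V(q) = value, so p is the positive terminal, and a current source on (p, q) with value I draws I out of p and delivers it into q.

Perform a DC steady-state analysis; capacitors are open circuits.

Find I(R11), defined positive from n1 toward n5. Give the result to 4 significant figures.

Apply KCL at each of the 6 non-ground nodes and solve the resulting linear system.
Node n1: branches {R1, C1, I1, R4, R8, R10, R11, R12, V1} → V_1 = -39.40
Node n2: branches {R2, R3, R5, R7, R12} → V_2 = -16.33
Node n3: branches {C1, R3, R6, C2, R9, V1} → V_3 = 0.000
Node n4: branches {R1, R7} → V_4 = -39.38
Node n5: branches {I1, C2, R10, R11} → V_5 = -39.37
Node n6: branches {R2, R4, R5, R8} → V_6 = -38.28
Source currents: i(V1)=-11.75

-0.006149 A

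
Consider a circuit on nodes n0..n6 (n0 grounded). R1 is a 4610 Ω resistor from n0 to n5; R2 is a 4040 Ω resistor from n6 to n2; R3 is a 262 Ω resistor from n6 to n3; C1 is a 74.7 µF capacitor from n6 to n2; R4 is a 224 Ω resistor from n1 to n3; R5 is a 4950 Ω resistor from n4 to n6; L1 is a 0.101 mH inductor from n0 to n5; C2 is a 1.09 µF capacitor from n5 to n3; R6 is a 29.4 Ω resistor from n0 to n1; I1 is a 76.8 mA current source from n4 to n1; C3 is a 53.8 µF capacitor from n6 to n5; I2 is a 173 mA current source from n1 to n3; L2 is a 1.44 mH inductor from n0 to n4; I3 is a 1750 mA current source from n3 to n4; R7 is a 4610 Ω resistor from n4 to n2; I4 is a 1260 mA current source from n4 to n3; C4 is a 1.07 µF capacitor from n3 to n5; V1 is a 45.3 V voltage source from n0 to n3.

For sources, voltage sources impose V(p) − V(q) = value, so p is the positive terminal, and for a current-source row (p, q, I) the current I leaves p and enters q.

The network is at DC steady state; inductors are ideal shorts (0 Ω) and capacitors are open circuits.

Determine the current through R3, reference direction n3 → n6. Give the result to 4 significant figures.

-0.01328 A

MNA unknowns: 6 node voltages V₁..V_6 plus 3 source currents (L1, L2, V1)
R1: Y=0.0002169 on G[0,5]
R2: Y=0.0002475 on G[6,2]
R3: Y=0.003817 on G[6,3]
C1: Y=0.000 on G[6,2]
R4: Y=0.004464 on G[1,3]
R5: Y=0.0002020 on G[4,6]
L1: row V0−V5=0, i_L1 at 0,5
C2: Y=0.000 on G[5,3]
R6: Y=0.03401 on G[0,1]
I1: z[4]−=0.0768, z[1]+=0.0768
C3: Y=0.000 on G[6,5]
I2: z[1]−=0.173, z[3]+=0.173
L2: row V0−V4=0, i_L2 at 0,4
I3: z[3]−=1.75, z[4]+=1.75
R7: Y=0.0002169 on G[4,2]
I4: z[4]−=1.26, z[3]+=1.26
C4: Y=0.000 on G[3,5]
V1: row V0−V3=45.3, i_V1 at 0,3
solve → V1=-7.756, V2=-22.29, V3=-45.30, V4=0.000, V5=0.000, V6=-41.82
aux → i_L1=0.000, i_L2=-0.3999, i_V1=0.1361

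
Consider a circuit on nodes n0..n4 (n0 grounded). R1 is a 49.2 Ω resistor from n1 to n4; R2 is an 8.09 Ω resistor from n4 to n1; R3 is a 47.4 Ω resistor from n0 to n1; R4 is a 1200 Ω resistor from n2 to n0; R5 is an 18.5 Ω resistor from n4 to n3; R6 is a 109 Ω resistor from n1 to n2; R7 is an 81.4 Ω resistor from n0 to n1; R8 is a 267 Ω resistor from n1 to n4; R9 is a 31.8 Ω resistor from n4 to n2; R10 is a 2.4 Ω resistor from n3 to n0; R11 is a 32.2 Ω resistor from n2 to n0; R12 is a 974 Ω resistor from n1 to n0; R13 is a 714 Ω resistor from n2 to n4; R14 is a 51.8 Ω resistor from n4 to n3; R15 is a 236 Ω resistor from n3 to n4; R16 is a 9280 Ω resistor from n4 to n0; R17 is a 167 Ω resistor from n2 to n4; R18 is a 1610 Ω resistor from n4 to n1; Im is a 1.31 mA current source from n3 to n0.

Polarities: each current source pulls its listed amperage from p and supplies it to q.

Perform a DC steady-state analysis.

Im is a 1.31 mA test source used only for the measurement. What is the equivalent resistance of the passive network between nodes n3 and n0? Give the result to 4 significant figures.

Element admittances at DC:
  Y(R1) = 0.02033 S between n1,n4
  Y(R2) = 0.1236 S between n4,n1
  Y(R3) = 0.02110 S between n0,n1
  Y(R4) = 0.0008333 S between n2,n0
  Y(R5) = 0.05405 S between n4,n3
  Y(R6) = 0.009174 S between n1,n2
  Y(R7) = 0.01229 S between n0,n1
  Y(R8) = 0.003745 S between n1,n4
  Y(R9) = 0.03145 S between n4,n2
  Y(R10) = 0.4167 S between n3,n0
  Y(R11) = 0.03106 S between n2,n0
  Y(R12) = 0.001027 S between n1,n0
  Y(R13) = 0.001401 S between n2,n4
  Y(R14) = 0.01931 S between n4,n3
  Y(R15) = 0.004237 S between n3,n4
  Y(R16) = 0.0001078 S between n4,n0
  Y(R17) = 0.005988 S between n2,n4
  Y(R18) = 0.0006211 S between n4,n1
  Im: injects 0.00131 A into n0 (from n3)
Assemble and solve the 4×4 MNA system:
  V(n1)=-0.001477  V(n2)=-0.001066  V(n3)=-0.002940  V(n4)=-0.001845

R_eq = 2.244 Ω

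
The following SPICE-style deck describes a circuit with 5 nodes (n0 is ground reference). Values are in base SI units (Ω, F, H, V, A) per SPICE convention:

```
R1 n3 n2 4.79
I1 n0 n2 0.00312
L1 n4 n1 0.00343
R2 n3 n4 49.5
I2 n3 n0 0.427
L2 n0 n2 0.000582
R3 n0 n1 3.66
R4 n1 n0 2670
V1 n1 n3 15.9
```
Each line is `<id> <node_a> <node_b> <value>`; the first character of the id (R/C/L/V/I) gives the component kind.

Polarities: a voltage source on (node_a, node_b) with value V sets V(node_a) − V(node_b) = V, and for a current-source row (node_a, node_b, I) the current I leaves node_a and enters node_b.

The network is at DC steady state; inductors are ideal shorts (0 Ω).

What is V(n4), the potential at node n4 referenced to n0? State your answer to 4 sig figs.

MNA unknowns: 4 node voltages V₁..V_4 plus 3 source currents (L1, L2, V1)
R1: Y=0.2088 on G[3,2]
I1: z[0]−=0.00312, z[2]+=0.00312
L1: row V4−V1=0, i_L1 at 4,1
R2: Y=0.02020 on G[3,4]
I2: z[3]−=0.427, z[0]+=0.427
L2: row V0−V2=0, i_L2 at 0,2
R3: Y=0.2732 on G[0,1]
R4: Y=0.0003745 on G[1,0]
V1: row V1−V3=15.9, i_V1 at 1,3
solve → V1=5.996, V2=0.000, V3=-9.904, V4=5.996
aux → i_L1=-0.3212, i_L2=2.064, i_V1=-1.962

5.996 V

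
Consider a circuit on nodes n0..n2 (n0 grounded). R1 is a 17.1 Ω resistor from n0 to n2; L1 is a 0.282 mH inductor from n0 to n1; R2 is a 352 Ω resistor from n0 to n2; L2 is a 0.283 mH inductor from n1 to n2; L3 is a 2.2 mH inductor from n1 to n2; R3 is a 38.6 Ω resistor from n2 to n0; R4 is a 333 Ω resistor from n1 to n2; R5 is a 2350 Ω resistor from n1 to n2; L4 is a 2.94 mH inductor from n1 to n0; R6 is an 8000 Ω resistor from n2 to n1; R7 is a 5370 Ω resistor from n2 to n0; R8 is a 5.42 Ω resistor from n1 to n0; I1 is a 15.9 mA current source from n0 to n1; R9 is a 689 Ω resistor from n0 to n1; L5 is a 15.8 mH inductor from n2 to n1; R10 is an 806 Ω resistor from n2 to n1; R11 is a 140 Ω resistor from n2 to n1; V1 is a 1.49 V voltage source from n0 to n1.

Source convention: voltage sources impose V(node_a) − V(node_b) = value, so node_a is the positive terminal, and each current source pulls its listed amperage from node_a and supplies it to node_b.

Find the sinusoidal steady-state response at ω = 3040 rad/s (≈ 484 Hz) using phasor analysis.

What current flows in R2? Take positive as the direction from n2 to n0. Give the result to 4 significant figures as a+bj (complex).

-0.004212+0.0002761j A

Apply KCL at each of the 2 non-ground nodes and solve the resulting linear system.
Node n1: branches {L1, L2, L3, R4, R5, L4, R6, R8, I1, R9, L5, R10, R11, V1} → V_1 = -1.490+0.000j
Node n2: branches {R1, R2, L2, L3, R3, R4, R5, R6, R7, L5, R10, R11} → V_2 = -1.483+0.09719j
Source currents: i(V1)=-0.4226+1.913j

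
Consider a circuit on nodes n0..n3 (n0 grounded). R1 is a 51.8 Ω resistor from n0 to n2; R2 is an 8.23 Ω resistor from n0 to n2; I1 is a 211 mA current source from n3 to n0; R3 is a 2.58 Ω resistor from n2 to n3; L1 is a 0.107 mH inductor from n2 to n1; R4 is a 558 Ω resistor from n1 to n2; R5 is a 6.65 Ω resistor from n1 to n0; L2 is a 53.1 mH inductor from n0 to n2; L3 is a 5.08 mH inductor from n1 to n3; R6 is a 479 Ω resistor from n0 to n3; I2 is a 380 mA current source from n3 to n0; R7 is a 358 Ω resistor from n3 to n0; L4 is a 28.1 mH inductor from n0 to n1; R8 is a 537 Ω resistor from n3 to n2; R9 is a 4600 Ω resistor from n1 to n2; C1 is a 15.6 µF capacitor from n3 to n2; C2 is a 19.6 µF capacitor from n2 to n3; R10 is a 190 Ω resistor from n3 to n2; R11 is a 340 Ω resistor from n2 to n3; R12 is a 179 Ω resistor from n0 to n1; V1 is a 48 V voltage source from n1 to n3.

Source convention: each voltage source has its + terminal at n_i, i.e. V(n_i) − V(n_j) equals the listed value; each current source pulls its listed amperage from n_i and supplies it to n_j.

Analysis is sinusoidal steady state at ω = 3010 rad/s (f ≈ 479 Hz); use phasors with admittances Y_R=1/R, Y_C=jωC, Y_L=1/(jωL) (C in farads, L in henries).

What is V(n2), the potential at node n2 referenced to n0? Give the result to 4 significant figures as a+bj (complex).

-0.8618-3.495j V

MNA unknowns: 3 node voltages V₁..V_3 plus 1 source current (V1)
R1: Y=0.01931+0.000j on G[0,2]
R2: Y=0.1215+0.000j on G[0,2]
I1: z[3]−=0.211, z[0]+=0.211
R3: Y=0.3876+0.000j on G[2,3]
L1: Y=0.000-3.105j on G[2,1]
R4: Y=0.001792+0.000j on G[1,2]
R5: Y=0.1504+0.000j on G[1,0]
L2: Y=0.000-0.006257j on G[0,2]
L3: Y=0.000-0.06540j on G[1,3]
R6: Y=0.002088+0.000j on G[0,3]
I2: z[3]−=0.38, z[0]+=0.38
R7: Y=0.002793+0.000j on G[3,0]
L4: Y=0.000-0.01182j on G[0,1]
R8: Y=0.001862+0.000j on G[3,2]
R9: Y=0.0002174+0.000j on G[1,2]
C1: Y=0.000+0.04696j on G[3,2]
C2: Y=0.000+0.05900j on G[2,3]
R10: Y=0.005263+0.000j on G[3,2]
R11: Y=0.002941+0.000j on G[2,3]
R12: Y=0.005587+0.000j on G[0,1]
V1: row V1−V3=48, i_V1 at 1,3
solve → V1=-1.541+2.913j, V2=-0.8618-3.495j, V3=-49.54+2.913j
aux → i_V1=-19.69+0.5437j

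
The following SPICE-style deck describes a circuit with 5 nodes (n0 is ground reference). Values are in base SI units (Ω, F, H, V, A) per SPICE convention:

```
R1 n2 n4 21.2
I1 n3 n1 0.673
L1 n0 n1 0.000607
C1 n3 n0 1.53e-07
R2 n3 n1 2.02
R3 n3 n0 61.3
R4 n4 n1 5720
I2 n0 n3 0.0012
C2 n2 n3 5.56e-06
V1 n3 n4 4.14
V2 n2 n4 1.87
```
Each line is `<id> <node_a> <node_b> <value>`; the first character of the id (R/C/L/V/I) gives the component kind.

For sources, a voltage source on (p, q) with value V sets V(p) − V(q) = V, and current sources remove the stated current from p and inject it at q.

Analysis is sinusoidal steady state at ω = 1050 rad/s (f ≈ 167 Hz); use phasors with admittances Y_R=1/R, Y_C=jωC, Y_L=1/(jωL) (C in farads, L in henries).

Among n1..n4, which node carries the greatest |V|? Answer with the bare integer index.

4

Element admittances at ω=1050 rad/s:
  Y(R1) = 0.04717+0.000j S between n2,n4
  I1: injects 0.673 A into n1 (from n3)
  Y(L1) = 0.000-1.569j S between n0,n1
  Y(C1) = 0.000+0.0001607j S between n3,n0
  Y(R2) = 0.4950+0.000j S between n3,n1
  Y(R3) = 0.01631+0.000j S between n3,n0
  Y(R4) = 0.0001748+0.000j S between n4,n1
  I2: injects 0.0012 A into n3 (from n0)
  Y(C2) = 0.000+0.005838j S between n2,n3
  V1: constraint V(n3)−V(n4) = 4.14
  V2: constraint V(n2)−V(n4) = 1.87
Assemble and solve the 6×6 MNA system:
  V(n1)=1.497e-05+0.01441j  V(n2)=-3.582+0.01436j  V(n3)=-1.312+0.01436j  V(n4)=-5.452+0.01436j
  i(V1)=-0.0009531-0.01325j  i(V2)=-0.08821+0.01325j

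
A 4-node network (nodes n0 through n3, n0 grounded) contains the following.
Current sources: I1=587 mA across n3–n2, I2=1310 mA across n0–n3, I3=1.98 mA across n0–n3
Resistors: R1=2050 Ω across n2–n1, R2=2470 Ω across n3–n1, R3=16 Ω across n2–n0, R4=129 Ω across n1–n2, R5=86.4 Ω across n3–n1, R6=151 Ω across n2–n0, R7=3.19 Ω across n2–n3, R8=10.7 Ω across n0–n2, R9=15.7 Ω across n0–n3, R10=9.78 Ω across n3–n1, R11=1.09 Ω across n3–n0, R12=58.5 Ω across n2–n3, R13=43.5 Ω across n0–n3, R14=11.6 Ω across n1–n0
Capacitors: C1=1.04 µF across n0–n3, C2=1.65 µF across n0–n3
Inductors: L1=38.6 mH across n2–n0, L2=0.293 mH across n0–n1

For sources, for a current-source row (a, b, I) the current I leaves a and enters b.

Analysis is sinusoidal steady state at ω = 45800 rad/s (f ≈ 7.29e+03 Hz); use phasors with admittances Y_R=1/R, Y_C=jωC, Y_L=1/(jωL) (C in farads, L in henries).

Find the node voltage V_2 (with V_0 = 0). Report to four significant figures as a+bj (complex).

Apply KCL at each of the 3 non-ground nodes and solve the resulting linear system.
Node n1: branches {R1, R2, R4, R5, R10, R14, L2} → V_1 = 0.5377+0.1463j
Node n2: branches {I1, R1, R3, R4, R6, R7, R8, L1, R12} → V_2 = 1.804-0.04836j
Node n3: branches {I1, R2, R5, C1, R7, C2, I2, R9, R10, R11, R12, R13, I3} → V_3 = 0.9476-0.08008j

1.804-0.04836j V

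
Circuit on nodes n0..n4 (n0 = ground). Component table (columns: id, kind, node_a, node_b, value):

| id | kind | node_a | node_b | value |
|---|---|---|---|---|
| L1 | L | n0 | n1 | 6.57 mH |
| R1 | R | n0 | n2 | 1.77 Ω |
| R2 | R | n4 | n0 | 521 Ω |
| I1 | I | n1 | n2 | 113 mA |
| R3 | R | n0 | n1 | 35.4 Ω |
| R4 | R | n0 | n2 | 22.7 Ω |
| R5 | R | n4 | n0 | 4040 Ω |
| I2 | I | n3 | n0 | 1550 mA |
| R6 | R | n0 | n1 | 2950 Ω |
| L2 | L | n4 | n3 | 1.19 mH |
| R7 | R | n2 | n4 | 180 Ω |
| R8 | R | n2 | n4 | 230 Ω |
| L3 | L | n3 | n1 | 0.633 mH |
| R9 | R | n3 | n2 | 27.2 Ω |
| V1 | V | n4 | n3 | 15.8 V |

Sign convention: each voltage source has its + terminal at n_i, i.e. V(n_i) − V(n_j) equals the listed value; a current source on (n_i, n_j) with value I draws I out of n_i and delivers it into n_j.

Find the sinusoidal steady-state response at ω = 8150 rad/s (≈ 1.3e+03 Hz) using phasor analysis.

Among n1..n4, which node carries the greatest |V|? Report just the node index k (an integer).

3

Apply KCL at each of the 4 non-ground nodes and solve the resulting linear system.
Node n1: branches {L1, I1, R3, R6, L3} → V_1 = -22.79-3.812j
Node n2: branches {R1, I1, R4, R7, R8, R9} → V_2 = -1.328-0.4952j
Node n3: branches {I2, L2, L3, R9, V1} → V_3 = -24.43-6.958j
Node n4: branches {R2, R5, L2, R7, R8, V1} → V_4 = -8.627-6.958j
Source currents: i(V1)=0.09098+1.708j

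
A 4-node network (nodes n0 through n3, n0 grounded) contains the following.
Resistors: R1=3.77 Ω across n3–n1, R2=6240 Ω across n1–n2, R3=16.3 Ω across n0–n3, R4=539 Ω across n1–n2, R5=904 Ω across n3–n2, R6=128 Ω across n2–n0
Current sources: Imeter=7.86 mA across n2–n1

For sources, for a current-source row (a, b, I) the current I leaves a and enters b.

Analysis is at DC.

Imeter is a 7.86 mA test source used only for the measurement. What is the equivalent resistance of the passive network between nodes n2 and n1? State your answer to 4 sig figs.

R_eq = 101.9 Ω

Apply KCL at each of the 3 non-ground nodes and solve the resulting linear system.
Node n1: branches {R1, R2, R4, Imeter} → V_1 = 0.1113
Node n2: branches {R2, R4, R5, R6, Imeter} → V_2 = -0.6894
Node n3: branches {R1, R3, R5} → V_3 = 0.08780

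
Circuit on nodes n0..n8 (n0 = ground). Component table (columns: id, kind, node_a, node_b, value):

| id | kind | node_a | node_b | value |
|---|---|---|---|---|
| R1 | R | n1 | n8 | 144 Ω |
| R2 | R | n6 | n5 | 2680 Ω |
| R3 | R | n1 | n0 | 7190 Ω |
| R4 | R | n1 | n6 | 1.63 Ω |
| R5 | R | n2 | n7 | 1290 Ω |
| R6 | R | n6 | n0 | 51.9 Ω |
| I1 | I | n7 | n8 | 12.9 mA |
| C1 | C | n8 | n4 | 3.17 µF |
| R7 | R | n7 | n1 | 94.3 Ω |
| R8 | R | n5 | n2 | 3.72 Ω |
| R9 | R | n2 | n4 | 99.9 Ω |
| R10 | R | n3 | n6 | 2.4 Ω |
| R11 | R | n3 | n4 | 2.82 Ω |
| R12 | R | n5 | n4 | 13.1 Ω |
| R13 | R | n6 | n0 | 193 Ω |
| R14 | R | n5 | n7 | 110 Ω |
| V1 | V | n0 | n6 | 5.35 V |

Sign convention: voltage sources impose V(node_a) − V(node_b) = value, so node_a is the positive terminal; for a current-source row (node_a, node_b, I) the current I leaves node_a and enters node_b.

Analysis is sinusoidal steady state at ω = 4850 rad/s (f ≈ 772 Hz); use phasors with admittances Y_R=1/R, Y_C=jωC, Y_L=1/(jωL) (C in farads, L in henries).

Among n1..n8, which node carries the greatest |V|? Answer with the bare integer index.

Element admittances at ω=4850 rad/s:
  Y(R1) = 0.006944+0.000j S between n1,n8
  Y(R2) = 0.0003731+0.000j S between n6,n5
  Y(R3) = 0.0001391+0.000j S between n1,n0
  Y(R4) = 0.6135+0.000j S between n1,n6
  Y(R5) = 0.0007752+0.000j S between n2,n7
  Y(R6) = 0.01927+0.000j S between n6,n0
  I1: injects 0.0129 A into n8 (from n7)
  Y(C1) = 0.000+0.01537j S between n8,n4
  Y(R7) = 0.01060+0.000j S between n7,n1
  Y(R8) = 0.2688+0.000j S between n5,n2
  Y(R9) = 0.01001+0.000j S between n2,n4
  Y(R10) = 0.4167+0.000j S between n3,n6
  Y(R11) = 0.3546+0.000j S between n3,n4
  Y(R12) = 0.07634+0.000j S between n5,n4
  Y(R13) = 0.005181+0.000j S between n6,n0
  Y(R14) = 0.009091+0.000j S between n5,n7
  V1: constraint V(n0)−V(n6) = 5.35
Assemble and solve the 9×9 MNA system:
  V(n1)=-5.356-0.007234j  V(n2)=-5.395+0.02137j  V(n3)=-5.339+0.01063j  V(n4)=-5.326+0.02313j  V(n5)=-5.395+0.02134j  V(n6)=-5.350+0.000j  V(n7)=-6.005+0.006540j  V(n8)=-5.028-0.6675j
  i(V1)=-0.1315-1.006e-06j

7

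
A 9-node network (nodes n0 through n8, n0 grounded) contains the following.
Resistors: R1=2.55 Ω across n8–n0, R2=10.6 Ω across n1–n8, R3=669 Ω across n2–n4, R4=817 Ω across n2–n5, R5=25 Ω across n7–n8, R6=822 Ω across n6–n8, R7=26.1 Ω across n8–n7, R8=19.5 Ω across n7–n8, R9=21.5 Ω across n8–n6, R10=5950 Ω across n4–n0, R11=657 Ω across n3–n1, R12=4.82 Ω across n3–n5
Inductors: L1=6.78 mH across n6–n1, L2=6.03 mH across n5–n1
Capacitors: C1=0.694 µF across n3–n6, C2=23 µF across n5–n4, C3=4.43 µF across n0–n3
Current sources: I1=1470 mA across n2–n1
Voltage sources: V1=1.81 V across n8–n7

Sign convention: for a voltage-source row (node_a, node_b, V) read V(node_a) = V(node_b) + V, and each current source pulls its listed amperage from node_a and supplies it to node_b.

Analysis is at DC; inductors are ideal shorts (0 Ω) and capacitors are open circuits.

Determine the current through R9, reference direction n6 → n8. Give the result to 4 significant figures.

0.05281 A

MNA unknowns: 8 node voltages V₁..V_8 plus 3 source currents (L1, L2, V1)
R1: Y=0.3922 on G[8,0]
L1: row V6−V1=0, i_L1 at 6,1
R2: Y=0.09434 on G[1,8]
C1: Y=0.000 on G[3,6]
R3: Y=0.001495 on G[2,4]
R4: Y=0.001224 on G[2,5]
I1: z[2]−=1.47, z[1]+=1.47
R5: Y=0.04000 on G[7,8]
R6: Y=0.001217 on G[6,8]
R7: Y=0.03831 on G[8,7]
C2: Y=0.000 on G[5,4]
R8: Y=0.05128 on G[7,8]
R9: Y=0.04651 on G[8,6]
C3: Y=0.000 on G[0,3]
R10: Y=0.0001681 on G[4,0]
R11: Y=0.001522 on G[3,1]
R12: Y=0.2075 on G[3,5]
L2: row V5−V1=0, i_L2 at 5,1
V1: row V8−V7=1.81, i_V1 at 8,7
solve → V1=1.547, V2=-1068, V3=1.547, V4=-959.7, V5=1.547, V6=1.547, V7=-1.399, V8=0.4113
aux → i_L1=-0.05419, i_L2=-1.309, i_V1=-0.2346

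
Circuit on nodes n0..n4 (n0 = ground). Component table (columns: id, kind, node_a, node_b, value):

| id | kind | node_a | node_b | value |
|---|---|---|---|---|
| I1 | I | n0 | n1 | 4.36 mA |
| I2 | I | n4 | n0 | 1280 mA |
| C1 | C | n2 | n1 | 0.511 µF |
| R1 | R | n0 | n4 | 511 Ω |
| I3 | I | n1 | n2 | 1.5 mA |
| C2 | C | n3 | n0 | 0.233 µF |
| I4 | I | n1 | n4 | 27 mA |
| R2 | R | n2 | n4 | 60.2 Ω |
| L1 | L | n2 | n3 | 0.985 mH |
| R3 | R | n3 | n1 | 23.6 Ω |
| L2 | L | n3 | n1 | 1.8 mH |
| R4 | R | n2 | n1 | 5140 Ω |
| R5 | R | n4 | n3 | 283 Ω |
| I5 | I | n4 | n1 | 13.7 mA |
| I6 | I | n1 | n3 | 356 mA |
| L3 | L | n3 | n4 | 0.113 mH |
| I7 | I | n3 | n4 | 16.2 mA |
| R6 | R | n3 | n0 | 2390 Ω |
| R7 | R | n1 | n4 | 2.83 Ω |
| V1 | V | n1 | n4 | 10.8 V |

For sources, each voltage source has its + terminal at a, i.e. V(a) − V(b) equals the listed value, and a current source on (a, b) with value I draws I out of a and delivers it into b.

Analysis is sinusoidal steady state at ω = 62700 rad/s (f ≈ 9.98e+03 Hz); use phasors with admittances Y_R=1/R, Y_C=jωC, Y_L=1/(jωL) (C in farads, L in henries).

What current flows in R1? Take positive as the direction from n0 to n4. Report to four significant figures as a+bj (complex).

0.03228-0.1435j A

Element admittances at ω=62700 rad/s:
  I1: injects 0.00436 A into n1 (from n0)
  I2: injects 1.28 A into n0 (from n4)
  Y(C1) = 0.000+0.03204j S between n2,n1
  Y(R1) = 0.001957+0.000j S between n0,n4
  I3: injects 0.0015 A into n2 (from n1)
  Y(C2) = 0.000+0.01461j S between n3,n0
  I4: injects 0.027 A into n4 (from n1)
  Y(R2) = 0.01661+0.000j S between n2,n4
  Y(L1) = 0.000-0.01619j S between n2,n3
  Y(R3) = 0.04237+0.000j S between n3,n1
  Y(L2) = 0.000-0.008861j S between n3,n1
  Y(R4) = 0.0001946+0.000j S between n2,n1
  Y(R5) = 0.003534+0.000j S between n4,n3
  I5: injects 0.0137 A into n1 (from n4)
  I6: injects 0.356 A into n3 (from n1)
  Y(L3) = 0.000-0.1411j S between n3,n4
  I7: injects 0.0162 A into n4 (from n3)
  Y(R6) = 0.0004184+0.000j S between n3,n0
  Y(R7) = 0.3534+0.000j S between n1,n4
  V1: constraint V(n1)−V(n4) = 10.8
Assemble and solve the 5×5 MNA system:
  V(n1)=-5.697+73.34j  V(n2)=-2.328+76.48j  V(n3)=-12.25+84.76j  V(n4)=-16.50+73.34j
  i(V1)=-4.459+0.6502j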